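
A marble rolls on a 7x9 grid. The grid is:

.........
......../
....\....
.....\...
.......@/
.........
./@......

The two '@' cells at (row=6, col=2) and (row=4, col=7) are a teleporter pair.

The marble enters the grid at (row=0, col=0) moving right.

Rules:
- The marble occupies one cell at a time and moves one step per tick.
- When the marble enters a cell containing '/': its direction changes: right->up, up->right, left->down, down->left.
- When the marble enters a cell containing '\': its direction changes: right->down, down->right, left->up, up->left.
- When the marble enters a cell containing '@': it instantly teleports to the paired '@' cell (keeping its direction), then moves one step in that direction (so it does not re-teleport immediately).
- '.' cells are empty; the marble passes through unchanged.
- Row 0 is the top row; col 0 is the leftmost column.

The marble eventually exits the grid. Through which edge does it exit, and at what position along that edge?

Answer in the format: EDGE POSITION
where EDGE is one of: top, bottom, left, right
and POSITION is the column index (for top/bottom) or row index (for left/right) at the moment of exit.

Answer: right 0

Derivation:
Step 1: enter (0,0), '.' pass, move right to (0,1)
Step 2: enter (0,1), '.' pass, move right to (0,2)
Step 3: enter (0,2), '.' pass, move right to (0,3)
Step 4: enter (0,3), '.' pass, move right to (0,4)
Step 5: enter (0,4), '.' pass, move right to (0,5)
Step 6: enter (0,5), '.' pass, move right to (0,6)
Step 7: enter (0,6), '.' pass, move right to (0,7)
Step 8: enter (0,7), '.' pass, move right to (0,8)
Step 9: enter (0,8), '.' pass, move right to (0,9)
Step 10: at (0,9) — EXIT via right edge, pos 0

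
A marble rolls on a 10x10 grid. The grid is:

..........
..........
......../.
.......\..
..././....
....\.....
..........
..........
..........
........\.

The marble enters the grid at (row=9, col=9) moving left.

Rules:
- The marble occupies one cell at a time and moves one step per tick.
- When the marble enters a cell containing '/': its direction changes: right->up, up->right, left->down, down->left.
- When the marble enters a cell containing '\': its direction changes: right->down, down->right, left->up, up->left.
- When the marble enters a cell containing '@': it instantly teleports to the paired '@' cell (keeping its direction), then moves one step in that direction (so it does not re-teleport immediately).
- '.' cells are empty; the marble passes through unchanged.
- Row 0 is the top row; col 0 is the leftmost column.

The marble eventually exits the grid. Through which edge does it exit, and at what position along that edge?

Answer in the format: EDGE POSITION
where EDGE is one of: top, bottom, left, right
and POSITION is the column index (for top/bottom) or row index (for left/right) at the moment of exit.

Answer: right 2

Derivation:
Step 1: enter (9,9), '.' pass, move left to (9,8)
Step 2: enter (9,8), '\' deflects left->up, move up to (8,8)
Step 3: enter (8,8), '.' pass, move up to (7,8)
Step 4: enter (7,8), '.' pass, move up to (6,8)
Step 5: enter (6,8), '.' pass, move up to (5,8)
Step 6: enter (5,8), '.' pass, move up to (4,8)
Step 7: enter (4,8), '.' pass, move up to (3,8)
Step 8: enter (3,8), '.' pass, move up to (2,8)
Step 9: enter (2,8), '/' deflects up->right, move right to (2,9)
Step 10: enter (2,9), '.' pass, move right to (2,10)
Step 11: at (2,10) — EXIT via right edge, pos 2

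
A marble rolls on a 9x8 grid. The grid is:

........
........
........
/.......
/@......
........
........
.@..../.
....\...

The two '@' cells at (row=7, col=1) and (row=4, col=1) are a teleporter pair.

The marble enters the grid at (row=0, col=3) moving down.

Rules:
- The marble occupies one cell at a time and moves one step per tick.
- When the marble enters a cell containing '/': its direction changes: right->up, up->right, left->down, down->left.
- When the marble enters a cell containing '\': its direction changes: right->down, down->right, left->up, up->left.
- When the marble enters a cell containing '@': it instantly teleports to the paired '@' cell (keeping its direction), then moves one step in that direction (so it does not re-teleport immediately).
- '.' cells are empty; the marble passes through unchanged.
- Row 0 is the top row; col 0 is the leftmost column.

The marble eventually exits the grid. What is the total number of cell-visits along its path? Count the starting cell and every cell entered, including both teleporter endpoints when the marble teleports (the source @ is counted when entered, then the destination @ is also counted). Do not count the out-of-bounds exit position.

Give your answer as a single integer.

Answer: 9

Derivation:
Step 1: enter (0,3), '.' pass, move down to (1,3)
Step 2: enter (1,3), '.' pass, move down to (2,3)
Step 3: enter (2,3), '.' pass, move down to (3,3)
Step 4: enter (3,3), '.' pass, move down to (4,3)
Step 5: enter (4,3), '.' pass, move down to (5,3)
Step 6: enter (5,3), '.' pass, move down to (6,3)
Step 7: enter (6,3), '.' pass, move down to (7,3)
Step 8: enter (7,3), '.' pass, move down to (8,3)
Step 9: enter (8,3), '.' pass, move down to (9,3)
Step 10: at (9,3) — EXIT via bottom edge, pos 3
Path length (cell visits): 9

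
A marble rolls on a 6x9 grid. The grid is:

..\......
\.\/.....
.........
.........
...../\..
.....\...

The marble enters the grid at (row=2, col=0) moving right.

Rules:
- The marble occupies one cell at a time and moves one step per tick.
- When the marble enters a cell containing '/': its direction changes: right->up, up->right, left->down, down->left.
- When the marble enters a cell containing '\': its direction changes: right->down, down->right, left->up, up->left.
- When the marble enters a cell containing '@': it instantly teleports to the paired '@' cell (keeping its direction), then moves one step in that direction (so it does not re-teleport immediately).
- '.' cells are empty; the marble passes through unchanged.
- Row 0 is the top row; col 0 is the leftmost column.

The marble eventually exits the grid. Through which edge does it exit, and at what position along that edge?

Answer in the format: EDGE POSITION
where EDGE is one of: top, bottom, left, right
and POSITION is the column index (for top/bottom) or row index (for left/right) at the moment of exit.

Answer: right 2

Derivation:
Step 1: enter (2,0), '.' pass, move right to (2,1)
Step 2: enter (2,1), '.' pass, move right to (2,2)
Step 3: enter (2,2), '.' pass, move right to (2,3)
Step 4: enter (2,3), '.' pass, move right to (2,4)
Step 5: enter (2,4), '.' pass, move right to (2,5)
Step 6: enter (2,5), '.' pass, move right to (2,6)
Step 7: enter (2,6), '.' pass, move right to (2,7)
Step 8: enter (2,7), '.' pass, move right to (2,8)
Step 9: enter (2,8), '.' pass, move right to (2,9)
Step 10: at (2,9) — EXIT via right edge, pos 2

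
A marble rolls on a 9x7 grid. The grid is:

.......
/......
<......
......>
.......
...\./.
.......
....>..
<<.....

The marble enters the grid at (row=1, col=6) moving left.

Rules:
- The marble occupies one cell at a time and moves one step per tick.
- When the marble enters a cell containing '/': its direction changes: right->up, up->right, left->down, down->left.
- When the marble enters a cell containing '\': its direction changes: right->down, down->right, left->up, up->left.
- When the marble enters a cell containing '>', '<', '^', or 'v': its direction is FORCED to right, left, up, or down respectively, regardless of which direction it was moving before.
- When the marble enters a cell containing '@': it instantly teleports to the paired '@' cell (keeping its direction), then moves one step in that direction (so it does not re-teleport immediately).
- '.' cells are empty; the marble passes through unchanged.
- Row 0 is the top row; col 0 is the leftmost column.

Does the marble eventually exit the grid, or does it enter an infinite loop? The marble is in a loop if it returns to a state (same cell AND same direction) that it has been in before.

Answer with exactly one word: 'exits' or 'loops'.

Answer: exits

Derivation:
Step 1: enter (1,6), '.' pass, move left to (1,5)
Step 2: enter (1,5), '.' pass, move left to (1,4)
Step 3: enter (1,4), '.' pass, move left to (1,3)
Step 4: enter (1,3), '.' pass, move left to (1,2)
Step 5: enter (1,2), '.' pass, move left to (1,1)
Step 6: enter (1,1), '.' pass, move left to (1,0)
Step 7: enter (1,0), '/' deflects left->down, move down to (2,0)
Step 8: enter (2,0), '<' forces down->left, move left to (2,-1)
Step 9: at (2,-1) — EXIT via left edge, pos 2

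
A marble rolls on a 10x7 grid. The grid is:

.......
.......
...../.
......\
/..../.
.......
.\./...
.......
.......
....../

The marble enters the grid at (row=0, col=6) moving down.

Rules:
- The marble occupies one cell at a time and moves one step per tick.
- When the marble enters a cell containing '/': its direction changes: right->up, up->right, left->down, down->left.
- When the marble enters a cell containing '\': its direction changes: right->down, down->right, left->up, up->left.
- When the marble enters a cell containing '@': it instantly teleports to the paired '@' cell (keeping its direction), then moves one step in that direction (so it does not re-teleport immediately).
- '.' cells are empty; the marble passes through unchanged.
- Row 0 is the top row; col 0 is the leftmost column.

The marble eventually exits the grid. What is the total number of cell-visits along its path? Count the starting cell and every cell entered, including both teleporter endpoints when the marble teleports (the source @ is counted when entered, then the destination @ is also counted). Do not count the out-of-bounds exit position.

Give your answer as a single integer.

Answer: 4

Derivation:
Step 1: enter (0,6), '.' pass, move down to (1,6)
Step 2: enter (1,6), '.' pass, move down to (2,6)
Step 3: enter (2,6), '.' pass, move down to (3,6)
Step 4: enter (3,6), '\' deflects down->right, move right to (3,7)
Step 5: at (3,7) — EXIT via right edge, pos 3
Path length (cell visits): 4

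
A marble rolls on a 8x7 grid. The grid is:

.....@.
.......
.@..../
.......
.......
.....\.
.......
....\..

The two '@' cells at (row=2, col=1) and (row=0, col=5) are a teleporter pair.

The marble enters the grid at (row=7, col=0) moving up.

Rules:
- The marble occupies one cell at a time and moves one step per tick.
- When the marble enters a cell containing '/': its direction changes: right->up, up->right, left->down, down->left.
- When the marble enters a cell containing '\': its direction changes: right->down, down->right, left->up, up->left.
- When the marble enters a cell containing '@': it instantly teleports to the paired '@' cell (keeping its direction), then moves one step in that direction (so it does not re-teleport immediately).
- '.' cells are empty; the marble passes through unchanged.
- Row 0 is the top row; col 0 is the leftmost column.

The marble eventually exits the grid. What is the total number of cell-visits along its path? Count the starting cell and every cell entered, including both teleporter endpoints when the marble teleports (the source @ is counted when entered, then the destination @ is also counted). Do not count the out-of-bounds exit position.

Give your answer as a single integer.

Step 1: enter (7,0), '.' pass, move up to (6,0)
Step 2: enter (6,0), '.' pass, move up to (5,0)
Step 3: enter (5,0), '.' pass, move up to (4,0)
Step 4: enter (4,0), '.' pass, move up to (3,0)
Step 5: enter (3,0), '.' pass, move up to (2,0)
Step 6: enter (2,0), '.' pass, move up to (1,0)
Step 7: enter (1,0), '.' pass, move up to (0,0)
Step 8: enter (0,0), '.' pass, move up to (-1,0)
Step 9: at (-1,0) — EXIT via top edge, pos 0
Path length (cell visits): 8

Answer: 8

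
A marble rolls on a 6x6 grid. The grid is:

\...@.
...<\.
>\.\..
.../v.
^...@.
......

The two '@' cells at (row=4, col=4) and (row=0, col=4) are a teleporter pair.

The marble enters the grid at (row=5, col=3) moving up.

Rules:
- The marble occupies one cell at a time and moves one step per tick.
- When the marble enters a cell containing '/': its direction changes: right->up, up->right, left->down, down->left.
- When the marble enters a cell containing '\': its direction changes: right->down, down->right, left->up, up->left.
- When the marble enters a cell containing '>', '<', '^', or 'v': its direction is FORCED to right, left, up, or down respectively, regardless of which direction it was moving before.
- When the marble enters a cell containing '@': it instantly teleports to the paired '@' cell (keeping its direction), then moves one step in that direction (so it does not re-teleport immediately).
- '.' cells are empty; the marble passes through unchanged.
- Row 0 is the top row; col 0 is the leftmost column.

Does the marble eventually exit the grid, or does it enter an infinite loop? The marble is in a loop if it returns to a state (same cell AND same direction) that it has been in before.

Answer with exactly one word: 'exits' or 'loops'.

Answer: exits

Derivation:
Step 1: enter (5,3), '.' pass, move up to (4,3)
Step 2: enter (4,3), '.' pass, move up to (3,3)
Step 3: enter (3,3), '/' deflects up->right, move right to (3,4)
Step 4: enter (3,4), 'v' forces right->down, move down to (4,4)
Step 5: enter (4,4), '@' teleport (4,4)->(0,4), also enter (0,4), move down to (1,4)
Step 6: enter (1,4), '\' deflects down->right, move right to (1,5)
Step 7: enter (1,5), '.' pass, move right to (1,6)
Step 8: at (1,6) — EXIT via right edge, pos 1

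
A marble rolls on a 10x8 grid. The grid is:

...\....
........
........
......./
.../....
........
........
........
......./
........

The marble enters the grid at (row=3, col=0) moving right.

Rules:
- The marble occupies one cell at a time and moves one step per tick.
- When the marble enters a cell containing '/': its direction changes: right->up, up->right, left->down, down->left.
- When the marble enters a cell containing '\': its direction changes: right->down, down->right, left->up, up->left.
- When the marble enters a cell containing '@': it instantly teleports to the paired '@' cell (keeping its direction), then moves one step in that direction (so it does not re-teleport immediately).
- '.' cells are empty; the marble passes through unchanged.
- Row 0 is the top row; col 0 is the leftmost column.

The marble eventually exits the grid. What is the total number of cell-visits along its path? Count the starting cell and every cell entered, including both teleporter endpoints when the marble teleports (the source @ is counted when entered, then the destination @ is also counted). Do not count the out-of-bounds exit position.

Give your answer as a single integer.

Answer: 11

Derivation:
Step 1: enter (3,0), '.' pass, move right to (3,1)
Step 2: enter (3,1), '.' pass, move right to (3,2)
Step 3: enter (3,2), '.' pass, move right to (3,3)
Step 4: enter (3,3), '.' pass, move right to (3,4)
Step 5: enter (3,4), '.' pass, move right to (3,5)
Step 6: enter (3,5), '.' pass, move right to (3,6)
Step 7: enter (3,6), '.' pass, move right to (3,7)
Step 8: enter (3,7), '/' deflects right->up, move up to (2,7)
Step 9: enter (2,7), '.' pass, move up to (1,7)
Step 10: enter (1,7), '.' pass, move up to (0,7)
Step 11: enter (0,7), '.' pass, move up to (-1,7)
Step 12: at (-1,7) — EXIT via top edge, pos 7
Path length (cell visits): 11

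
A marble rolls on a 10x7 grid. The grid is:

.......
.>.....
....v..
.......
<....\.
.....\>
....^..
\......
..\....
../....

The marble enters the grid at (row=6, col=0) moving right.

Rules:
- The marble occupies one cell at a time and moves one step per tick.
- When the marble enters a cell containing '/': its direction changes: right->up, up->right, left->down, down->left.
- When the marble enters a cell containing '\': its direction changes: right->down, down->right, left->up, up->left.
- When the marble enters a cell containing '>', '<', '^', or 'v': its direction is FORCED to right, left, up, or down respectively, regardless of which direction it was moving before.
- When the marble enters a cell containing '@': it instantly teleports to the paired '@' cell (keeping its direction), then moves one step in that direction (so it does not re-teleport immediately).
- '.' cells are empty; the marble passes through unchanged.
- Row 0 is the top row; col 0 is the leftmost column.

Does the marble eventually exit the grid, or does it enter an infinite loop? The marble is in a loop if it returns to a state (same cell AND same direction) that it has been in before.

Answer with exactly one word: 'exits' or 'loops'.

Step 1: enter (6,0), '.' pass, move right to (6,1)
Step 2: enter (6,1), '.' pass, move right to (6,2)
Step 3: enter (6,2), '.' pass, move right to (6,3)
Step 4: enter (6,3), '.' pass, move right to (6,4)
Step 5: enter (6,4), '^' forces right->up, move up to (5,4)
Step 6: enter (5,4), '.' pass, move up to (4,4)
Step 7: enter (4,4), '.' pass, move up to (3,4)
Step 8: enter (3,4), '.' pass, move up to (2,4)
Step 9: enter (2,4), 'v' forces up->down, move down to (3,4)
Step 10: enter (3,4), '.' pass, move down to (4,4)
Step 11: enter (4,4), '.' pass, move down to (5,4)
Step 12: enter (5,4), '.' pass, move down to (6,4)
Step 13: enter (6,4), '^' forces down->up, move up to (5,4)
Step 14: at (5,4) dir=up — LOOP DETECTED (seen before)

Answer: loops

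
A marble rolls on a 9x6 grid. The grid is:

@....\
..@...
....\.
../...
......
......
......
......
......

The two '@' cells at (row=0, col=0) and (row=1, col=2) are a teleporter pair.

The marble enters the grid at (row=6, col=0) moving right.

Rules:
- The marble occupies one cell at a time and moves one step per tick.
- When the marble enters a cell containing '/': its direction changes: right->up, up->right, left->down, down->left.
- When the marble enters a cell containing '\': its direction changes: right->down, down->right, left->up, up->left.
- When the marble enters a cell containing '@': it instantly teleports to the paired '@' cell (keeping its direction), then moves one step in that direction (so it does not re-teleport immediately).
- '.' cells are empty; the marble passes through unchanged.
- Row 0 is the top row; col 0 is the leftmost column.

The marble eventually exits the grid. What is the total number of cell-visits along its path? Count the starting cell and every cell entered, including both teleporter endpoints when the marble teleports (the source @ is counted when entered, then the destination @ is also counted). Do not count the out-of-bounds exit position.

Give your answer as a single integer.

Step 1: enter (6,0), '.' pass, move right to (6,1)
Step 2: enter (6,1), '.' pass, move right to (6,2)
Step 3: enter (6,2), '.' pass, move right to (6,3)
Step 4: enter (6,3), '.' pass, move right to (6,4)
Step 5: enter (6,4), '.' pass, move right to (6,5)
Step 6: enter (6,5), '.' pass, move right to (6,6)
Step 7: at (6,6) — EXIT via right edge, pos 6
Path length (cell visits): 6

Answer: 6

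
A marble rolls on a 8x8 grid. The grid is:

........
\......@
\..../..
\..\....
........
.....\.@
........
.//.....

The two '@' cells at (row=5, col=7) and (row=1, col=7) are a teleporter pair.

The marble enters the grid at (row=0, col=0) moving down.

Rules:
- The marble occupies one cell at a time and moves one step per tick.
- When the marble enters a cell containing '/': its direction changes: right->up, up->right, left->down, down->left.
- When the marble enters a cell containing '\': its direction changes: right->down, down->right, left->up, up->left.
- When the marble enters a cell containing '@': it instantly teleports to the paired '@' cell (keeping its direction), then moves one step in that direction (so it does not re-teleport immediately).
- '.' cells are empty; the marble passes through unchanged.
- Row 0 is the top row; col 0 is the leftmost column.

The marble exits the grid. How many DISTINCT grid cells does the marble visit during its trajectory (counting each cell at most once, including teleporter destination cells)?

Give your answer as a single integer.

Answer: 10

Derivation:
Step 1: enter (0,0), '.' pass, move down to (1,0)
Step 2: enter (1,0), '\' deflects down->right, move right to (1,1)
Step 3: enter (1,1), '.' pass, move right to (1,2)
Step 4: enter (1,2), '.' pass, move right to (1,3)
Step 5: enter (1,3), '.' pass, move right to (1,4)
Step 6: enter (1,4), '.' pass, move right to (1,5)
Step 7: enter (1,5), '.' pass, move right to (1,6)
Step 8: enter (1,6), '.' pass, move right to (1,7)
Step 9: enter (1,7), '@' teleport (1,7)->(5,7), also enter (5,7), move right to (5,8)
Step 10: at (5,8) — EXIT via right edge, pos 5
Distinct cells visited: 10 (path length 10)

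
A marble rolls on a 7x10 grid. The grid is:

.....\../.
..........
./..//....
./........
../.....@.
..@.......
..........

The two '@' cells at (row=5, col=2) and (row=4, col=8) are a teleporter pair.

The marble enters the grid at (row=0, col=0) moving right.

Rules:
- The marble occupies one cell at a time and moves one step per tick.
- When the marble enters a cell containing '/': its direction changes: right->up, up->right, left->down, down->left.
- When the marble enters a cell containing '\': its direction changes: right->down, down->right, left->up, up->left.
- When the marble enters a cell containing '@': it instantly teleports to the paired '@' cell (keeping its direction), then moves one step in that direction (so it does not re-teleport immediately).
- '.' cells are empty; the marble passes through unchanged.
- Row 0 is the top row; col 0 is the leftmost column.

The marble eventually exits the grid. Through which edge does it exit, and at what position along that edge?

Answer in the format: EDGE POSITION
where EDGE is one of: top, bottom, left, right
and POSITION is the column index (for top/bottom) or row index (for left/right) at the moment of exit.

Step 1: enter (0,0), '.' pass, move right to (0,1)
Step 2: enter (0,1), '.' pass, move right to (0,2)
Step 3: enter (0,2), '.' pass, move right to (0,3)
Step 4: enter (0,3), '.' pass, move right to (0,4)
Step 5: enter (0,4), '.' pass, move right to (0,5)
Step 6: enter (0,5), '\' deflects right->down, move down to (1,5)
Step 7: enter (1,5), '.' pass, move down to (2,5)
Step 8: enter (2,5), '/' deflects down->left, move left to (2,4)
Step 9: enter (2,4), '/' deflects left->down, move down to (3,4)
Step 10: enter (3,4), '.' pass, move down to (4,4)
Step 11: enter (4,4), '.' pass, move down to (5,4)
Step 12: enter (5,4), '.' pass, move down to (6,4)
Step 13: enter (6,4), '.' pass, move down to (7,4)
Step 14: at (7,4) — EXIT via bottom edge, pos 4

Answer: bottom 4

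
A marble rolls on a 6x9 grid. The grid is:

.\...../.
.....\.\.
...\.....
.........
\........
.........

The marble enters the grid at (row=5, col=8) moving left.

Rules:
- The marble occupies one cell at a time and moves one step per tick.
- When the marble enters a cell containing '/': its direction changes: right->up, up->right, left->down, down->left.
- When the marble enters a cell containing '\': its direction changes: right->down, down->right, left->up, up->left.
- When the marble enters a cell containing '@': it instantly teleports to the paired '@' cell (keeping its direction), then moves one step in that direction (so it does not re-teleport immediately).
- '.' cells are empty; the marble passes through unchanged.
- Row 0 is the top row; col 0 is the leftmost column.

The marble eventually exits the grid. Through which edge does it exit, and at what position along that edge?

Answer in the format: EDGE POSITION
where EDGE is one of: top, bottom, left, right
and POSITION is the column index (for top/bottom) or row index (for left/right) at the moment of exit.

Answer: left 5

Derivation:
Step 1: enter (5,8), '.' pass, move left to (5,7)
Step 2: enter (5,7), '.' pass, move left to (5,6)
Step 3: enter (5,6), '.' pass, move left to (5,5)
Step 4: enter (5,5), '.' pass, move left to (5,4)
Step 5: enter (5,4), '.' pass, move left to (5,3)
Step 6: enter (5,3), '.' pass, move left to (5,2)
Step 7: enter (5,2), '.' pass, move left to (5,1)
Step 8: enter (5,1), '.' pass, move left to (5,0)
Step 9: enter (5,0), '.' pass, move left to (5,-1)
Step 10: at (5,-1) — EXIT via left edge, pos 5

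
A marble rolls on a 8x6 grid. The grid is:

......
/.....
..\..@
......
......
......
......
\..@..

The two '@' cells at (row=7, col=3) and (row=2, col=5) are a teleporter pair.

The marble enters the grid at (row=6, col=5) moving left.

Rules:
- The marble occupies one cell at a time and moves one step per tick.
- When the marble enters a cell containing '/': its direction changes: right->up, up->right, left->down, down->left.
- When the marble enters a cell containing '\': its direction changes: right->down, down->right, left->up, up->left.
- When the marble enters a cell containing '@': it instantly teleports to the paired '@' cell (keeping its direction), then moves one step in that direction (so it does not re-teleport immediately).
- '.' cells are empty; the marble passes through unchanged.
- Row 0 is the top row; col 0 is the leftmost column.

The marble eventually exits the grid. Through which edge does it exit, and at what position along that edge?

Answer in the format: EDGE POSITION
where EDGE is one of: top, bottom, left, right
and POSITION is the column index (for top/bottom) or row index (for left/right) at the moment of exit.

Answer: left 6

Derivation:
Step 1: enter (6,5), '.' pass, move left to (6,4)
Step 2: enter (6,4), '.' pass, move left to (6,3)
Step 3: enter (6,3), '.' pass, move left to (6,2)
Step 4: enter (6,2), '.' pass, move left to (6,1)
Step 5: enter (6,1), '.' pass, move left to (6,0)
Step 6: enter (6,0), '.' pass, move left to (6,-1)
Step 7: at (6,-1) — EXIT via left edge, pos 6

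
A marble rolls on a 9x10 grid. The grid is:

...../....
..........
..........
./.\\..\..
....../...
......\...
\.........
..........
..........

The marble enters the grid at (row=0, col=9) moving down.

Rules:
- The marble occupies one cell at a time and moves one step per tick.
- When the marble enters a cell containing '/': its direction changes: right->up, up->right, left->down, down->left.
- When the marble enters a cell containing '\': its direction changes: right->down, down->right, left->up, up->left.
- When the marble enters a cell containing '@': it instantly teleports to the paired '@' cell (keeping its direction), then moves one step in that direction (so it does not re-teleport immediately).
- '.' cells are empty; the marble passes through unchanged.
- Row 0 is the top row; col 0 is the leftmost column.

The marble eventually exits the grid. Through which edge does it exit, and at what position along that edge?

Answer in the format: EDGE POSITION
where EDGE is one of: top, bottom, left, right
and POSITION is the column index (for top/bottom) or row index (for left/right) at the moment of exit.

Answer: bottom 9

Derivation:
Step 1: enter (0,9), '.' pass, move down to (1,9)
Step 2: enter (1,9), '.' pass, move down to (2,9)
Step 3: enter (2,9), '.' pass, move down to (3,9)
Step 4: enter (3,9), '.' pass, move down to (4,9)
Step 5: enter (4,9), '.' pass, move down to (5,9)
Step 6: enter (5,9), '.' pass, move down to (6,9)
Step 7: enter (6,9), '.' pass, move down to (7,9)
Step 8: enter (7,9), '.' pass, move down to (8,9)
Step 9: enter (8,9), '.' pass, move down to (9,9)
Step 10: at (9,9) — EXIT via bottom edge, pos 9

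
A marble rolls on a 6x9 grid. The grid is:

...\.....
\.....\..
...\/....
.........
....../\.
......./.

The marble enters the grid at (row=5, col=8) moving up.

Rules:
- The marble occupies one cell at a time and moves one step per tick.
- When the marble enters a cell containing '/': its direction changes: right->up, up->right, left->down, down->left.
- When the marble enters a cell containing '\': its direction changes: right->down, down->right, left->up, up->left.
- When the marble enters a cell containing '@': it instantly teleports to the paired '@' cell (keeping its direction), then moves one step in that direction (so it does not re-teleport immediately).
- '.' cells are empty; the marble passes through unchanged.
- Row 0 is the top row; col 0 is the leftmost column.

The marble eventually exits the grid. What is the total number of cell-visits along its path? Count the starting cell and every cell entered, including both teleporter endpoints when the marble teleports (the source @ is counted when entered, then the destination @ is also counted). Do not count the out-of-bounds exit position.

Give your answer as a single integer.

Answer: 6

Derivation:
Step 1: enter (5,8), '.' pass, move up to (4,8)
Step 2: enter (4,8), '.' pass, move up to (3,8)
Step 3: enter (3,8), '.' pass, move up to (2,8)
Step 4: enter (2,8), '.' pass, move up to (1,8)
Step 5: enter (1,8), '.' pass, move up to (0,8)
Step 6: enter (0,8), '.' pass, move up to (-1,8)
Step 7: at (-1,8) — EXIT via top edge, pos 8
Path length (cell visits): 6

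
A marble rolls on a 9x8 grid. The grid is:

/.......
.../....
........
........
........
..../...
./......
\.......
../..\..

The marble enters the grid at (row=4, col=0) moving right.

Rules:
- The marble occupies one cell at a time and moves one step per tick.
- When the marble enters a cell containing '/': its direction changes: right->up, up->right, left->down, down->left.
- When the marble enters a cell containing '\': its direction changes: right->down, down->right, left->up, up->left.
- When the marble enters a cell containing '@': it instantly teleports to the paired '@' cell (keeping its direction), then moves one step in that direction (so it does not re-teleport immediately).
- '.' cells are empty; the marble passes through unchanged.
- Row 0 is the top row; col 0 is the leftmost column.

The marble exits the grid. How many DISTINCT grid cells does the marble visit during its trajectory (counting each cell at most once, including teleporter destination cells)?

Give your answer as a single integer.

Step 1: enter (4,0), '.' pass, move right to (4,1)
Step 2: enter (4,1), '.' pass, move right to (4,2)
Step 3: enter (4,2), '.' pass, move right to (4,3)
Step 4: enter (4,3), '.' pass, move right to (4,4)
Step 5: enter (4,4), '.' pass, move right to (4,5)
Step 6: enter (4,5), '.' pass, move right to (4,6)
Step 7: enter (4,6), '.' pass, move right to (4,7)
Step 8: enter (4,7), '.' pass, move right to (4,8)
Step 9: at (4,8) — EXIT via right edge, pos 4
Distinct cells visited: 8 (path length 8)

Answer: 8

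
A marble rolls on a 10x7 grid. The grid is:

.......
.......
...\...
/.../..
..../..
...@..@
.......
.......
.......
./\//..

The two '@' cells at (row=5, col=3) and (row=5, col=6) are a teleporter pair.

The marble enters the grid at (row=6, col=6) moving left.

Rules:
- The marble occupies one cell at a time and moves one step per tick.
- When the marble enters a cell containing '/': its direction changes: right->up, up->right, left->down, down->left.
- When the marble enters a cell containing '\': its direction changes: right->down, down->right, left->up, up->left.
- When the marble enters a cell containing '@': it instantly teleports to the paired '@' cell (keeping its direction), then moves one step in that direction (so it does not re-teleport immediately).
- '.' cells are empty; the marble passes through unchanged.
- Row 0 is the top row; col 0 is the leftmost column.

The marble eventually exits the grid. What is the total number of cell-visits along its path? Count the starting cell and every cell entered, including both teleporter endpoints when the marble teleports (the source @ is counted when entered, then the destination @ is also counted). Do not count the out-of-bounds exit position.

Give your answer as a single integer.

Step 1: enter (6,6), '.' pass, move left to (6,5)
Step 2: enter (6,5), '.' pass, move left to (6,4)
Step 3: enter (6,4), '.' pass, move left to (6,3)
Step 4: enter (6,3), '.' pass, move left to (6,2)
Step 5: enter (6,2), '.' pass, move left to (6,1)
Step 6: enter (6,1), '.' pass, move left to (6,0)
Step 7: enter (6,0), '.' pass, move left to (6,-1)
Step 8: at (6,-1) — EXIT via left edge, pos 6
Path length (cell visits): 7

Answer: 7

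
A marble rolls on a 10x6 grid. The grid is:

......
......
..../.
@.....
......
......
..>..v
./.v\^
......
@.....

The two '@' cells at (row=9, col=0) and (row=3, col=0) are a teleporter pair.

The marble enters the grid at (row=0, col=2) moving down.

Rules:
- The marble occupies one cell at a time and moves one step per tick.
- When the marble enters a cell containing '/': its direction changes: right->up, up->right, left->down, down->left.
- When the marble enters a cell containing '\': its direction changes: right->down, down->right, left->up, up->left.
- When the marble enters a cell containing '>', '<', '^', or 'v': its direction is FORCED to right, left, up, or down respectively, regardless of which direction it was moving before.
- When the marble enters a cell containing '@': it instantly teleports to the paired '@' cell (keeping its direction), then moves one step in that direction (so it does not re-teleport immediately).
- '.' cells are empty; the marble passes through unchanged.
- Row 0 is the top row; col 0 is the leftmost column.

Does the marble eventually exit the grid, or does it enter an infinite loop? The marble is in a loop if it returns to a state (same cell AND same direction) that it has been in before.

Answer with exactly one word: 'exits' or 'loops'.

Step 1: enter (0,2), '.' pass, move down to (1,2)
Step 2: enter (1,2), '.' pass, move down to (2,2)
Step 3: enter (2,2), '.' pass, move down to (3,2)
Step 4: enter (3,2), '.' pass, move down to (4,2)
Step 5: enter (4,2), '.' pass, move down to (5,2)
Step 6: enter (5,2), '.' pass, move down to (6,2)
Step 7: enter (6,2), '>' forces down->right, move right to (6,3)
Step 8: enter (6,3), '.' pass, move right to (6,4)
Step 9: enter (6,4), '.' pass, move right to (6,5)
Step 10: enter (6,5), 'v' forces right->down, move down to (7,5)
Step 11: enter (7,5), '^' forces down->up, move up to (6,5)
Step 12: enter (6,5), 'v' forces up->down, move down to (7,5)
Step 13: at (7,5) dir=down — LOOP DETECTED (seen before)

Answer: loops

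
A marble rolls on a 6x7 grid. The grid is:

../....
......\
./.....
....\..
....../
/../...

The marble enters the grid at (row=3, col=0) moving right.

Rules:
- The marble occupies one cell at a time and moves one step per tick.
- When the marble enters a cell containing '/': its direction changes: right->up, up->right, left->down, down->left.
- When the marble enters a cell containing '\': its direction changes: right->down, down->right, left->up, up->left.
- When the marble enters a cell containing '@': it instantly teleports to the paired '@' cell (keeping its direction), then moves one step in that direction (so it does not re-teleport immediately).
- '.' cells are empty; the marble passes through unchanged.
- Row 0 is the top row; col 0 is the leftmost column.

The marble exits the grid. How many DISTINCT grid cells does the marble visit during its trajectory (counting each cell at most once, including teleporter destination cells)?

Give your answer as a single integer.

Step 1: enter (3,0), '.' pass, move right to (3,1)
Step 2: enter (3,1), '.' pass, move right to (3,2)
Step 3: enter (3,2), '.' pass, move right to (3,3)
Step 4: enter (3,3), '.' pass, move right to (3,4)
Step 5: enter (3,4), '\' deflects right->down, move down to (4,4)
Step 6: enter (4,4), '.' pass, move down to (5,4)
Step 7: enter (5,4), '.' pass, move down to (6,4)
Step 8: at (6,4) — EXIT via bottom edge, pos 4
Distinct cells visited: 7 (path length 7)

Answer: 7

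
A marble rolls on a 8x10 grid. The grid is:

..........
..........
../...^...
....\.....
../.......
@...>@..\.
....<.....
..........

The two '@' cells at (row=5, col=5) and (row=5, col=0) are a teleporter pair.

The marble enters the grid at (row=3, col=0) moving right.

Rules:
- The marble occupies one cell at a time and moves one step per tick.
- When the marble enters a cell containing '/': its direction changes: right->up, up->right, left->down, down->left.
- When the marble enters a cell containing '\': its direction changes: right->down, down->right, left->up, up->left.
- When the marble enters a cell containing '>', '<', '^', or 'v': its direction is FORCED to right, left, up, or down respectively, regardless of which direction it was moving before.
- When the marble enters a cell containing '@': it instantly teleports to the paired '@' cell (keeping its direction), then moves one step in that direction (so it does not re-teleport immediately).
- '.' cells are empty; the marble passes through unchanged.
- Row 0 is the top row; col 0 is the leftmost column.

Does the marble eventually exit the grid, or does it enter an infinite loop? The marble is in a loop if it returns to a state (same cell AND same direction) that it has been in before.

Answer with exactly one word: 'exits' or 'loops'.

Step 1: enter (3,0), '.' pass, move right to (3,1)
Step 2: enter (3,1), '.' pass, move right to (3,2)
Step 3: enter (3,2), '.' pass, move right to (3,3)
Step 4: enter (3,3), '.' pass, move right to (3,4)
Step 5: enter (3,4), '\' deflects right->down, move down to (4,4)
Step 6: enter (4,4), '.' pass, move down to (5,4)
Step 7: enter (5,4), '>' forces down->right, move right to (5,5)
Step 8: enter (5,5), '@' teleport (5,5)->(5,0), also enter (5,0), move right to (5,1)
Step 9: enter (5,1), '.' pass, move right to (5,2)
Step 10: enter (5,2), '.' pass, move right to (5,3)
Step 11: enter (5,3), '.' pass, move right to (5,4)
Step 12: enter (5,4), '>' forces right->right, move right to (5,5)
Step 13: at (5,5) dir=right — LOOP DETECTED (seen before)

Answer: loops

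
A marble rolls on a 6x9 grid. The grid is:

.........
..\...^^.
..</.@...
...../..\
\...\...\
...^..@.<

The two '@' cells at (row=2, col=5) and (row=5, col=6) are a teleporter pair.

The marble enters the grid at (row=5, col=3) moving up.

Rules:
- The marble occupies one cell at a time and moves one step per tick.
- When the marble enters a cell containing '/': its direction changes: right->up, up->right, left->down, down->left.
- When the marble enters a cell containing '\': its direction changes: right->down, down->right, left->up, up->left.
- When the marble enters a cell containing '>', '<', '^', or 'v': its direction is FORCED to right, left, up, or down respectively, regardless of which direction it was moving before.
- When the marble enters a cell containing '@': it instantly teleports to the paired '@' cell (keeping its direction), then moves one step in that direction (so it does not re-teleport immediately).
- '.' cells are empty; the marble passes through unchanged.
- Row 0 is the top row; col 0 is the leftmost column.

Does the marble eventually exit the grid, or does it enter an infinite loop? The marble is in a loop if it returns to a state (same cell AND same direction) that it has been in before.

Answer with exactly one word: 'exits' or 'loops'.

Answer: loops

Derivation:
Step 1: enter (5,3), '^' forces up->up, move up to (4,3)
Step 2: enter (4,3), '.' pass, move up to (3,3)
Step 3: enter (3,3), '.' pass, move up to (2,3)
Step 4: enter (2,3), '/' deflects up->right, move right to (2,4)
Step 5: enter (2,4), '.' pass, move right to (2,5)
Step 6: enter (2,5), '@' teleport (2,5)->(5,6), also enter (5,6), move right to (5,7)
Step 7: enter (5,7), '.' pass, move right to (5,8)
Step 8: enter (5,8), '<' forces right->left, move left to (5,7)
Step 9: enter (5,7), '.' pass, move left to (5,6)
Step 10: enter (5,6), '@' teleport (5,6)->(2,5), also enter (2,5), move left to (2,4)
Step 11: enter (2,4), '.' pass, move left to (2,3)
Step 12: enter (2,3), '/' deflects left->down, move down to (3,3)
Step 13: enter (3,3), '.' pass, move down to (4,3)
Step 14: enter (4,3), '.' pass, move down to (5,3)
Step 15: enter (5,3), '^' forces down->up, move up to (4,3)
Step 16: at (4,3) dir=up — LOOP DETECTED (seen before)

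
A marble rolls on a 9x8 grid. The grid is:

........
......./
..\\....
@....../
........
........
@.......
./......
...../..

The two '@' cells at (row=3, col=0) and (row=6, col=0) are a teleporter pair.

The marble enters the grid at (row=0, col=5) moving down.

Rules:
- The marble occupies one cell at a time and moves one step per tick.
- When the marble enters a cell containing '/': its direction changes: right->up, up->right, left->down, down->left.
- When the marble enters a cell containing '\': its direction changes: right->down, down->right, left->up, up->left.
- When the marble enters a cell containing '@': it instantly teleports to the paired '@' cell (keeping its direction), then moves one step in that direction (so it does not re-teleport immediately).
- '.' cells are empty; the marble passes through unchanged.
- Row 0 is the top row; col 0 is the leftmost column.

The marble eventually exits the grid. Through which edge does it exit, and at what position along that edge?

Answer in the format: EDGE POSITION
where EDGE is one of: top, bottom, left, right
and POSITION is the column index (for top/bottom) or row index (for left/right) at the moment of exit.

Step 1: enter (0,5), '.' pass, move down to (1,5)
Step 2: enter (1,5), '.' pass, move down to (2,5)
Step 3: enter (2,5), '.' pass, move down to (3,5)
Step 4: enter (3,5), '.' pass, move down to (4,5)
Step 5: enter (4,5), '.' pass, move down to (5,5)
Step 6: enter (5,5), '.' pass, move down to (6,5)
Step 7: enter (6,5), '.' pass, move down to (7,5)
Step 8: enter (7,5), '.' pass, move down to (8,5)
Step 9: enter (8,5), '/' deflects down->left, move left to (8,4)
Step 10: enter (8,4), '.' pass, move left to (8,3)
Step 11: enter (8,3), '.' pass, move left to (8,2)
Step 12: enter (8,2), '.' pass, move left to (8,1)
Step 13: enter (8,1), '.' pass, move left to (8,0)
Step 14: enter (8,0), '.' pass, move left to (8,-1)
Step 15: at (8,-1) — EXIT via left edge, pos 8

Answer: left 8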